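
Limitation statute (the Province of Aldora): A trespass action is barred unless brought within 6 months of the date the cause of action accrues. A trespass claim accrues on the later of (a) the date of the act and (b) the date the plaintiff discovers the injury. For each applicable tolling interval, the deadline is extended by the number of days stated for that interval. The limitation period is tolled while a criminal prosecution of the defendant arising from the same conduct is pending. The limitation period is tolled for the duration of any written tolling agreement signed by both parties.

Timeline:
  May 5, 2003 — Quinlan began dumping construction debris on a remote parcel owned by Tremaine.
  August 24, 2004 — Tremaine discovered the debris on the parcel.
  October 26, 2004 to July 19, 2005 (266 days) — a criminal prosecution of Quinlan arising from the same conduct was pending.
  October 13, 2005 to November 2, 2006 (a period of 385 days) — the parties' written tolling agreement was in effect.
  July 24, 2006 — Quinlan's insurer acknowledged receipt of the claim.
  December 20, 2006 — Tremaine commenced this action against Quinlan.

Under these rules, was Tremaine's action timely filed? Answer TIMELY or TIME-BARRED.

The claim accrued on August 24, 2004 — the later of the May 5, 2003 act and the August 24, 2004 discovery.
The untolled deadline — 6 months after August 24, 2004 — is February 24, 2005.
Because the pending criminal prosecution ran from October 26, 2004 to July 19, 2005, the deadline is extended by 266 days to November 17, 2005.
The period was tolled for 385 days by the written tolling agreement (October 13, 2005 to November 2, 2006), pushing the deadline to December 7, 2006.
None of the other events listed affects the running of the period under the stated rules.
Tremaine filed on December 20, 2006, after the December 7, 2006 deadline, so the action is time-barred.

TIME-BARRED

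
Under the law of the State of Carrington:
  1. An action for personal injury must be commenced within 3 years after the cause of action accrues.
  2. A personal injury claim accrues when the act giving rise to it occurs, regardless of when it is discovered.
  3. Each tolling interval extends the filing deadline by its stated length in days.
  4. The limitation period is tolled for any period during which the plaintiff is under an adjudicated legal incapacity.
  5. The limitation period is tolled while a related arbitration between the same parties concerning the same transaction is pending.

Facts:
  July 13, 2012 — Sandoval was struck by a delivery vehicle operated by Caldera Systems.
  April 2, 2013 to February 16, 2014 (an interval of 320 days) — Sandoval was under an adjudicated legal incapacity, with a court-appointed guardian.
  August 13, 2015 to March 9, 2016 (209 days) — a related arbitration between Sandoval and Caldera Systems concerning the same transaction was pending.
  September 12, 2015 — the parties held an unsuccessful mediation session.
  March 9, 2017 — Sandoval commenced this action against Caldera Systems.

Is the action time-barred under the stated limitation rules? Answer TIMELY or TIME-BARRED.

The limitation period began to run on July 13, 2012.
3 years from July 13, 2012 is July 13, 2015.
The plaintiff's legal incapacity from April 2, 2013 to February 16, 2014 tolled the period for 320 days, extending the deadline to May 28, 2016.
The period was tolled for 209 days by the pending related arbitration (August 13, 2015 to March 9, 2016), pushing the deadline to December 23, 2016.
None of the other events listed affects the running of the period under the stated rules.
The March 9, 2017 filing falls after the December 23, 2016 deadline; the claim is time-barred.

TIME-BARRED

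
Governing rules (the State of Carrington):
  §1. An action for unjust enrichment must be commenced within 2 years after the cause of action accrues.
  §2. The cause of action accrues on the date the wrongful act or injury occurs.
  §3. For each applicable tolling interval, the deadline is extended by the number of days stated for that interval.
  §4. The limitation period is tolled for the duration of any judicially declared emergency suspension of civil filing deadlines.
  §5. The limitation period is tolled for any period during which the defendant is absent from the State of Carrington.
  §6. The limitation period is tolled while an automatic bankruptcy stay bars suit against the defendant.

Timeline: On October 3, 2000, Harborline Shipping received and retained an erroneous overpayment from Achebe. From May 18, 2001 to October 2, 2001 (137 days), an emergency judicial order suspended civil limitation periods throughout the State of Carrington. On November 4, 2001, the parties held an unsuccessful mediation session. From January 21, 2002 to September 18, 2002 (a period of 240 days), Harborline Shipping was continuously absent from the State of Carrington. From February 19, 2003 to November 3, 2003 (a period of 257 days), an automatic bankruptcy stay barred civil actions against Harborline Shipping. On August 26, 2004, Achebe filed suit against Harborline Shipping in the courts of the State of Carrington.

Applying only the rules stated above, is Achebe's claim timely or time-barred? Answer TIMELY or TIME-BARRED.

TIME-BARRED

The limitation period began to run on October 3, 2000.
Adding the 2 years base period to October 3, 2000 gives a deadline of October 3, 2002, before any tolling.
The emergency suspension of filing deadlines from May 18, 2001 to October 2, 2001 tolled the period for 137 days, extending the deadline to February 17, 2003.
The defendant's absence from the jurisdiction from January 21, 2002 to September 18, 2002 tolled the period for 240 days, extending the deadline to October 15, 2003.
The automatic bankruptcy stay from February 19, 2003 to November 3, 2003 tolled the period for 257 days, extending the deadline to June 28, 2004.
The other events in the timeline have no effect on the limitation period under the stated rules.
The August 26, 2004 filing falls after the June 28, 2004 deadline; the claim is time-barred.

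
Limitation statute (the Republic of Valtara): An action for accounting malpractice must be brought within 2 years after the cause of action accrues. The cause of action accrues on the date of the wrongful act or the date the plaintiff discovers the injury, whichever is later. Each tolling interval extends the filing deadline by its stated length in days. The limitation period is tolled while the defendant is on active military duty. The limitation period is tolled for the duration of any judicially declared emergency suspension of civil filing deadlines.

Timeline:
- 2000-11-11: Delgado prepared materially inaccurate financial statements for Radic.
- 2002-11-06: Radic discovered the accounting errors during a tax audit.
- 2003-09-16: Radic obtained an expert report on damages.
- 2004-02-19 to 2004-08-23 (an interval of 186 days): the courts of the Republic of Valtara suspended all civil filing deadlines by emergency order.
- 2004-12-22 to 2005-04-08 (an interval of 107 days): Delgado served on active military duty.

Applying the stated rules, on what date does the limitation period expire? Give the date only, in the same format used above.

Because discovery on 2002-11-06 post-dates the 2000-11-11 act, accrual under the later-of rule falls on 2002-11-06.
2 years from 2002-11-06 is 2004-11-06.
Because the emergency suspension of filing deadlines ran from 2004-02-19 to 2004-08-23, the deadline is extended by 186 days to 2005-05-11.
Because the defendant's active military service ran from 2004-12-22 to 2005-04-08, the deadline is extended by 107 days to 2005-08-26.
None of the other events listed affects the running of the period under the stated rules.

2005-08-26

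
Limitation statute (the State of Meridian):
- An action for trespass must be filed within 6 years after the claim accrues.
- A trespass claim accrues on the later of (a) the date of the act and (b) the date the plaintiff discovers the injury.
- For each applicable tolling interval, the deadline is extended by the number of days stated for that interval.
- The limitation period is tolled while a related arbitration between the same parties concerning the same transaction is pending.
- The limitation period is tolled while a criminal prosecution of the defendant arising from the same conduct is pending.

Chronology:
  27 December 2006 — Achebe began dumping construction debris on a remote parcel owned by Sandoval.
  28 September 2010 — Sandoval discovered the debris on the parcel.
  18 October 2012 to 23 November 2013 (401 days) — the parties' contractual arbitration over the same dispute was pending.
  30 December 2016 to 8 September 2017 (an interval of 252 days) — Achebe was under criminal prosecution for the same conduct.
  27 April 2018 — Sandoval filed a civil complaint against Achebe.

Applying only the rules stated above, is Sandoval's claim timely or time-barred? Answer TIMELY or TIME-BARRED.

Taking the later of the act (27 December 2006) and discovery (28 September 2010), the claim accrued on 28 September 2010.
6 years from 28 September 2010 is 28 September 2016.
Because the pending related arbitration ran from 18 October 2012 to 23 November 2013, the deadline is extended by 401 days to 3 November 2017.
The period was tolled for 252 days by the pending criminal prosecution (30 December 2016 to 8 September 2017), pushing the deadline to 13 July 2018.
Sandoval filed on 27 April 2018, before the 13 July 2018 deadline, so the action is timely.

TIMELY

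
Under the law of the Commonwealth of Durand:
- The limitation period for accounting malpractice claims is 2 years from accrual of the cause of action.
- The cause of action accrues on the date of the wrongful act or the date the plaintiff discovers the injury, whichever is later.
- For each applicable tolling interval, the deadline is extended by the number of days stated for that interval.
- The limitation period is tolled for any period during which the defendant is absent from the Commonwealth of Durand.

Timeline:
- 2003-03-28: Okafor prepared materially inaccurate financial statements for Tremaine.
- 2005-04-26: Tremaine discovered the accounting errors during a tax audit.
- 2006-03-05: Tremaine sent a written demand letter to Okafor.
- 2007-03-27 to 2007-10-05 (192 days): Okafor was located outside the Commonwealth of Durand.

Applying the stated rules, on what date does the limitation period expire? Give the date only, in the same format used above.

2007-11-04

Taking the later of the act (2003-03-28) and discovery (2005-04-26), the claim accrued on 2005-04-26.
2 years from 2005-04-26 is 2007-04-26.
The period was tolled for 192 days by the defendant's absence from the jurisdiction (2007-03-27 to 2007-10-05), pushing the deadline to 2007-11-04.
Nothing else in the chronology tolls or restarts the period.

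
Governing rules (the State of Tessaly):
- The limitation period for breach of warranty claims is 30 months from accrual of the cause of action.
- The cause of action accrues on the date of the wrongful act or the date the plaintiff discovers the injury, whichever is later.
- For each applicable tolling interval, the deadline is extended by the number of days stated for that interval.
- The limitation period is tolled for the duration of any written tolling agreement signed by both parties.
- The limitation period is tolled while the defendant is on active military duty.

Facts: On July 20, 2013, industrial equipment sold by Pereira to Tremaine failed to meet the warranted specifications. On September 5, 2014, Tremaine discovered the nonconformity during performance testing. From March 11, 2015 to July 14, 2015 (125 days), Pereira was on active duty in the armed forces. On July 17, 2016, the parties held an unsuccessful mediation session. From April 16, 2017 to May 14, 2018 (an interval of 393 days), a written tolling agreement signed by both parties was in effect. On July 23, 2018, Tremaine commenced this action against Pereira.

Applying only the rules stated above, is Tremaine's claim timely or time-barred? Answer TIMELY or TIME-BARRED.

TIMELY

Because discovery on September 5, 2014 post-dates the July 20, 2013 act, accrual under the later-of rule falls on September 5, 2014.
30 months from September 5, 2014 is March 5, 2017.
Because the defendant's active military service ran from March 11, 2015 to July 14, 2015, the deadline is extended by 125 days to July 8, 2017.
Because the written tolling agreement ran from April 16, 2017 to May 14, 2018, the deadline is extended by 393 days to August 5, 2018.
The other events in the timeline have no effect on the limitation period under the stated rules.
Filing on July 23, 2018 beat the August 5, 2018 deadline — the action is timely.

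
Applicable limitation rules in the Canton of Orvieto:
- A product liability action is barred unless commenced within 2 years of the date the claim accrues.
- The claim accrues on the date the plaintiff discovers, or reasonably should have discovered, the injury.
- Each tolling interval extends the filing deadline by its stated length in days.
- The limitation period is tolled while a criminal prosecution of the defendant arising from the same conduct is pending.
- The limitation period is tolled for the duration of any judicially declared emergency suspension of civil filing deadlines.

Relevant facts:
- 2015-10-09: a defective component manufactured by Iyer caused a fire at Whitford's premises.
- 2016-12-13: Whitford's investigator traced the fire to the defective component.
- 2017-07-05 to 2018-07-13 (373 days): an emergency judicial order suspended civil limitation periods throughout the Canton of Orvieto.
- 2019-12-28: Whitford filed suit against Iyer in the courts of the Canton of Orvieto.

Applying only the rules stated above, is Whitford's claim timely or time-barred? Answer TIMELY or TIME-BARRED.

Under the discovery rule, the claim accrued on 2016-12-13, when Whitford discovered the injury — not on the 2015-10-09 date of the underlying act.
The untolled deadline — 2 years after 2016-12-13 — is 2018-12-13.
The period was tolled for 373 days by the emergency suspension of filing deadlines (2017-07-05 to 2018-07-13), pushing the deadline to 2019-12-21.
The 2019-12-28 filing falls after the 2019-12-21 deadline; the claim is time-barred.

TIME-BARRED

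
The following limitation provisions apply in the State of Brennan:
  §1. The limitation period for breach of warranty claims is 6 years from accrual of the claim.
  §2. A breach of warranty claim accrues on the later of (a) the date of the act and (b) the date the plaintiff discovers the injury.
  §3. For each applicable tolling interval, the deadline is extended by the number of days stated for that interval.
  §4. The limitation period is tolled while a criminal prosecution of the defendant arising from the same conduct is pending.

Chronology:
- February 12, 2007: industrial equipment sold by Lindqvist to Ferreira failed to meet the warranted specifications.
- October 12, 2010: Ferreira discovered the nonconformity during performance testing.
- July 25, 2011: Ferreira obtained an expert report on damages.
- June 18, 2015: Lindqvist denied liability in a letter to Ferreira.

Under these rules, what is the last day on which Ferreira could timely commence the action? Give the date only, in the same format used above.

Taking the later of the act (February 12, 2007) and discovery (October 12, 2010), the claim accrued on October 12, 2010.
6 years from October 12, 2010 is October 12, 2016.
None of the other events listed affects the running of the period under the stated rules.

October 12, 2016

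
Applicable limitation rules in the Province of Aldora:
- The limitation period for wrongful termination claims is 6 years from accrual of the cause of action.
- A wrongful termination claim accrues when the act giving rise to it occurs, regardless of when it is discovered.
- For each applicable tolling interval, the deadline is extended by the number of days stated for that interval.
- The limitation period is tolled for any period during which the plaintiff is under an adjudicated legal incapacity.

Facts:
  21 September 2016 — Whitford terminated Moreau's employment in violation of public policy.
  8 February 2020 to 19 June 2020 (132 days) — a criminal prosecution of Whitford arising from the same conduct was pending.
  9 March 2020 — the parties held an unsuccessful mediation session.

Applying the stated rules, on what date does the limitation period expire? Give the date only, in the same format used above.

The limitation period began to run on 21 September 2016.
6 years from 21 September 2016 is 21 September 2022.
Although a criminal prosecution ran from 8 February 2020 to 19 June 2020, the stated rules do not make that a tolling event, so it is disregarded.
None of the other events listed affects the running of the period under the stated rules.

21 September 2022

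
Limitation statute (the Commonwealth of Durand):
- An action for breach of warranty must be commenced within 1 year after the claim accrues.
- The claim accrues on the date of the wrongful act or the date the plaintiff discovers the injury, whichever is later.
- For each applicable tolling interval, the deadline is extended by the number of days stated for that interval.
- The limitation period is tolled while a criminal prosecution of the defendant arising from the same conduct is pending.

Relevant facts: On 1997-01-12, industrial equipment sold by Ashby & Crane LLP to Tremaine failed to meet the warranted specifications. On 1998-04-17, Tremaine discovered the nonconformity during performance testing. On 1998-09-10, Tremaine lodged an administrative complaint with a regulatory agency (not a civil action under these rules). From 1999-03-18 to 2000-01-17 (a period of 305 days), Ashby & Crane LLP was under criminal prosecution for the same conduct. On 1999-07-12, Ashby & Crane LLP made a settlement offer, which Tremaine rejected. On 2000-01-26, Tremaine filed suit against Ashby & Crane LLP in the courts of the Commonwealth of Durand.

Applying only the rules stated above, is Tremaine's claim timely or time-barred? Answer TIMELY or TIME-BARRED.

TIMELY

The claim accrued on 1998-04-17 — the later of the 1997-01-12 act and the 1998-04-17 discovery.
Adding the 1 year base period to 1998-04-17 gives a deadline of 1999-04-17, before any tolling.
The period was tolled for 305 days by the pending criminal prosecution (1999-03-18 to 2000-01-17), pushing the deadline to 2000-02-16.
The other events in the timeline have no effect on the limitation period under the stated rules.
Tremaine filed on 2000-01-26, before the 2000-02-16 deadline, so the action is timely.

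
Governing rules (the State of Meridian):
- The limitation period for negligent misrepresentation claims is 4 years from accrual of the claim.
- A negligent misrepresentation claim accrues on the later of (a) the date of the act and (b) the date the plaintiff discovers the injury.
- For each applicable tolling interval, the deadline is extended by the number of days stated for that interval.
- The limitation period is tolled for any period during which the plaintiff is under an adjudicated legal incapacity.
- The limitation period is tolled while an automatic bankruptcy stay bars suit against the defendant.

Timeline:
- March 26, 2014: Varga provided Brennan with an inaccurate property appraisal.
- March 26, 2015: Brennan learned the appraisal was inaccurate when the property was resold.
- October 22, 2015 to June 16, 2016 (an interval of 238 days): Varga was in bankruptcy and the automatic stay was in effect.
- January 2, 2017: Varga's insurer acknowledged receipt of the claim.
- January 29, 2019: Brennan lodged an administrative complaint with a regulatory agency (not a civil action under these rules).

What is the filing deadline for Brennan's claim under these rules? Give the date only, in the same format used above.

November 19, 2019

Because discovery on March 26, 2015 post-dates the March 26, 2014 act, accrual under the later-of rule falls on March 26, 2015.
4 years from March 26, 2015 is March 26, 2019.
The period was tolled for 238 days by the automatic bankruptcy stay (October 22, 2015 to June 16, 2016), pushing the deadline to November 19, 2019.
None of the other events listed affects the running of the period under the stated rules.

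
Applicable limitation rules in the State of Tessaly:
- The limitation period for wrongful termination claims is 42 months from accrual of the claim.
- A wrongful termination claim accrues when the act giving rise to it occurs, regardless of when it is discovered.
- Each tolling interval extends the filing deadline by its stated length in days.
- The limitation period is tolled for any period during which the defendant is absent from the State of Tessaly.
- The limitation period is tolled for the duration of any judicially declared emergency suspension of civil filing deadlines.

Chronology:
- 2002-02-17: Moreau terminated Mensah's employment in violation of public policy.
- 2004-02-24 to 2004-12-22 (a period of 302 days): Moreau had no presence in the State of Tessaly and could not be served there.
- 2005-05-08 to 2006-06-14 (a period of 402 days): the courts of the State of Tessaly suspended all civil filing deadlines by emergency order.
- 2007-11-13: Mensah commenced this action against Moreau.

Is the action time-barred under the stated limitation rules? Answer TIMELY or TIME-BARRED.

TIME-BARRED

The claim accrued on 2002-02-17, when the wrongful act occurred.
Adding the 42 months base period to 2002-02-17 gives a deadline of 2005-08-17, before any tolling.
Because the defendant's absence from the jurisdiction ran from 2004-02-24 to 2004-12-22, the deadline is extended by 302 days to 2006-06-15.
The emergency suspension of filing deadlines from 2005-05-08 to 2006-06-14 tolled the period for 402 days, extending the deadline to 2007-07-22.
The 2007-11-13 filing falls after the 2007-07-22 deadline; the claim is time-barred.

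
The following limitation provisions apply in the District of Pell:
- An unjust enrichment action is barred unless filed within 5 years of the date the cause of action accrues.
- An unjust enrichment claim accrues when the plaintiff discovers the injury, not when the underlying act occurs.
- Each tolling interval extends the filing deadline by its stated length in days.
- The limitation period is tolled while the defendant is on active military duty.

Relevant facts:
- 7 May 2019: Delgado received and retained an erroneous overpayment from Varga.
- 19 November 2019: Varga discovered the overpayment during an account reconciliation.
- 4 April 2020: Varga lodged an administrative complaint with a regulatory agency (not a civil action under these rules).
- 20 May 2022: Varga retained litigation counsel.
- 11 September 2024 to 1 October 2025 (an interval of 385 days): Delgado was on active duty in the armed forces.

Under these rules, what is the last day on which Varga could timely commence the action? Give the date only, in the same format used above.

The claim did not accrue until Varga discovered the injury on 19 November 2019; the 7 May 2019 act date does not start the clock under the stated rule.
5 years from 19 November 2019 is 19 November 2024.
The period was tolled for 385 days by the defendant's active military service (11 September 2024 to 1 October 2025), pushing the deadline to 9 December 2025.
The other events in the timeline have no effect on the limitation period under the stated rules.

9 December 2025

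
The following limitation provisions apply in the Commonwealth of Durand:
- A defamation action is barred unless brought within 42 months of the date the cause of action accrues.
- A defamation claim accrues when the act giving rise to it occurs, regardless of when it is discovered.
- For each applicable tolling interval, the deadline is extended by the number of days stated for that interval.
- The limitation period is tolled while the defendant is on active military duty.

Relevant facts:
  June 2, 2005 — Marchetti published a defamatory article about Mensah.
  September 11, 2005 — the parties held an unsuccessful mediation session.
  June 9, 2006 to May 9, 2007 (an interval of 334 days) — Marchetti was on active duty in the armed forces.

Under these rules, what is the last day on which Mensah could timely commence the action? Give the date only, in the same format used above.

November 1, 2009

The cause of action accrued on June 2, 2005, the date of the act.
The untolled deadline — 42 months after June 2, 2005 — is December 2, 2008.
The defendant's active military service from June 9, 2006 to May 9, 2007 tolled the period for 334 days, extending the deadline to November 1, 2009.
Nothing else in the chronology tolls or restarts the period.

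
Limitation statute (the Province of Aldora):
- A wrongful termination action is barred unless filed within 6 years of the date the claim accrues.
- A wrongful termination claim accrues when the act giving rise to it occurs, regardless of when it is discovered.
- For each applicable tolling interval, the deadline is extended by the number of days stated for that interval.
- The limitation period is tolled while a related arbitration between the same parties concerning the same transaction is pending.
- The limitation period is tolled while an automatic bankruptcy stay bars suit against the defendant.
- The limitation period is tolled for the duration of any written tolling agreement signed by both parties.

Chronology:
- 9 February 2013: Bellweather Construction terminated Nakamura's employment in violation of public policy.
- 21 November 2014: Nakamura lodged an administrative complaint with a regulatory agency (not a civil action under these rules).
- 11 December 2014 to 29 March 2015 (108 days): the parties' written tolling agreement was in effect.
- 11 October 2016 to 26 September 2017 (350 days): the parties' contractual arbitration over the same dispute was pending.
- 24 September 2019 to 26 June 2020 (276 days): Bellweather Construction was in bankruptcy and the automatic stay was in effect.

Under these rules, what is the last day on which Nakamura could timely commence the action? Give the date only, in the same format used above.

The limitation period began to run on 9 February 2013.
6 years from 9 February 2013 is 9 February 2019.
The period was tolled for 108 days by the written tolling agreement (11 December 2014 to 29 March 2015), pushing the deadline to 28 May 2019.
The period was tolled for 350 days by the pending related arbitration (11 October 2016 to 26 September 2017), pushing the deadline to 12 May 2020.
The automatic bankruptcy stay from 24 September 2019 to 26 June 2020 tolled the period for 276 days, extending the deadline to 12 February 2021.
None of the other events listed affects the running of the period under the stated rules.

12 February 2021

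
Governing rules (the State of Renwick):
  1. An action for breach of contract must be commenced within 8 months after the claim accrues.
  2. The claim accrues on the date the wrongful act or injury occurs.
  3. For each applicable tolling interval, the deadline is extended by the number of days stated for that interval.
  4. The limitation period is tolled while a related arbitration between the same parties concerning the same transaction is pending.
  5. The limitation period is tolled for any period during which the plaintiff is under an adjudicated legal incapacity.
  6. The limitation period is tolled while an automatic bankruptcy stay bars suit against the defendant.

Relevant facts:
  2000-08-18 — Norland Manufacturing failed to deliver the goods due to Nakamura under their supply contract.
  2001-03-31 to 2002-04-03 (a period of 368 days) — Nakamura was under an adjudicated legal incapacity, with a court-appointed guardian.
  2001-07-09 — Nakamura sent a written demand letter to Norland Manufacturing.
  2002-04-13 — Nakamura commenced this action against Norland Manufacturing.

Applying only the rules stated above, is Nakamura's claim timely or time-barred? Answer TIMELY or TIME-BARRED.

The claim accrued on 2000-08-18, when the wrongful act occurred.
8 months from 2000-08-18 is 2001-04-18.
Because the plaintiff's legal incapacity ran from 2001-03-31 to 2002-04-03, the deadline is extended by 368 days to 2002-04-21.
Nothing else in the chronology tolls or restarts the period.
Nakamura filed on 2002-04-13, before the 2002-04-21 deadline, so the action is timely.

TIMELY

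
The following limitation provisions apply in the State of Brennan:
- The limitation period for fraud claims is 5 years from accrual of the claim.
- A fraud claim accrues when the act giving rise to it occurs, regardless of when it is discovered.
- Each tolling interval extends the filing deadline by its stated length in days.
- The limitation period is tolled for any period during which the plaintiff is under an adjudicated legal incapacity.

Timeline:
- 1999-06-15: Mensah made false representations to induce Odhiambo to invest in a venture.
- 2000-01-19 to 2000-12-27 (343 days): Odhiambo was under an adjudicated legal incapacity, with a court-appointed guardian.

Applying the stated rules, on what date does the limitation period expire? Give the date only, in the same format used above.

2005-05-24

The claim accrued on 1999-06-15, when the wrongful act occurred.
The untolled deadline — 5 years after 1999-06-15 — is 2004-06-15.
Because the plaintiff's legal incapacity ran from 2000-01-19 to 2000-12-27, the deadline is extended by 343 days to 2005-05-24.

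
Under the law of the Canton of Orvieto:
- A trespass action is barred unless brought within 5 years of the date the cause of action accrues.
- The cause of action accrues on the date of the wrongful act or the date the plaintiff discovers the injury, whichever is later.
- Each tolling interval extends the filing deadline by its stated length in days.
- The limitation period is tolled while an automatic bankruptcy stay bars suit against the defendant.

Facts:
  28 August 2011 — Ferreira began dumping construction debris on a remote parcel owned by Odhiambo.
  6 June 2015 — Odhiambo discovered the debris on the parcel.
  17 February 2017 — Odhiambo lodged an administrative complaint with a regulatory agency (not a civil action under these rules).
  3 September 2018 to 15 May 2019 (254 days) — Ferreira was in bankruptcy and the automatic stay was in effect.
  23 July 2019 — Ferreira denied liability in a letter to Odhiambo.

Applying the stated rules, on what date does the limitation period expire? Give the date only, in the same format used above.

Because discovery on 6 June 2015 post-dates the 28 August 2011 act, accrual under the later-of rule falls on 6 June 2015.
The untolled deadline — 5 years after 6 June 2015 — is 6 June 2020.
The period was tolled for 254 days by the automatic bankruptcy stay (3 September 2018 to 15 May 2019), pushing the deadline to 15 February 2021.
The other events in the timeline have no effect on the limitation period under the stated rules.

15 February 2021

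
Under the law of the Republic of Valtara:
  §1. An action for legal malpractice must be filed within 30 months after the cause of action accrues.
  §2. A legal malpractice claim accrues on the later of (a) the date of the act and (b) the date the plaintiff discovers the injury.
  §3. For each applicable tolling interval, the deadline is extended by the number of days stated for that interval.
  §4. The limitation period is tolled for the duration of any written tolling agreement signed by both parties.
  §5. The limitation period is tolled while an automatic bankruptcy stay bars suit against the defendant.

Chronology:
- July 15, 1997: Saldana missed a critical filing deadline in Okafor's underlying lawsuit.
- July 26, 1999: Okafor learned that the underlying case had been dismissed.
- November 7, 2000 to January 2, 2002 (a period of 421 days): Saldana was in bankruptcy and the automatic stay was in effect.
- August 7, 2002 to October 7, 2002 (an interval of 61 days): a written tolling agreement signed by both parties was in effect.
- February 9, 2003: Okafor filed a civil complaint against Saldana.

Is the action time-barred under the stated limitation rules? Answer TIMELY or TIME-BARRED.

The claim accrued on July 26, 1999 — the later of the July 15, 1997 act and the July 26, 1999 discovery.
The untolled deadline — 30 months after July 26, 1999 — is January 26, 2002.
The period was tolled for 421 days by the automatic bankruptcy stay (November 7, 2000 to January 2, 2002), pushing the deadline to March 23, 2003.
The written tolling agreement from August 7, 2002 to October 7, 2002 tolled the period for 61 days, extending the deadline to May 23, 2003.
Filing on February 9, 2003 beat the May 23, 2003 deadline — the action is timely.

TIMELY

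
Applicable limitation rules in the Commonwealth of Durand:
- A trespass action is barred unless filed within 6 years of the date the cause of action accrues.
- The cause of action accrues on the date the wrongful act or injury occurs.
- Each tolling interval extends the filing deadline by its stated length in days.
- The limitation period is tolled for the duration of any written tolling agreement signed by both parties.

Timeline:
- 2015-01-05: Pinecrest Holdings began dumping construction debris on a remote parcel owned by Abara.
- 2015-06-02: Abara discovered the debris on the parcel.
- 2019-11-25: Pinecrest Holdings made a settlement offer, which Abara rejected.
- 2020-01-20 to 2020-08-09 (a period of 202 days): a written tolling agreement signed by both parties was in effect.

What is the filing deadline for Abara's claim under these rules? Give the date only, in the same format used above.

2021-07-26

Accrual is governed by the date of the act, so the period began to run on 2015-01-05; the later discovery on 2015-06-02 is irrelevant under the stated rule.
Adding the 6 years base period to 2015-01-05 gives a deadline of 2021-01-05, before any tolling.
The written tolling agreement from 2020-01-20 to 2020-08-09 tolled the period for 202 days, extending the deadline to 2021-07-26.
None of the other events listed affects the running of the period under the stated rules.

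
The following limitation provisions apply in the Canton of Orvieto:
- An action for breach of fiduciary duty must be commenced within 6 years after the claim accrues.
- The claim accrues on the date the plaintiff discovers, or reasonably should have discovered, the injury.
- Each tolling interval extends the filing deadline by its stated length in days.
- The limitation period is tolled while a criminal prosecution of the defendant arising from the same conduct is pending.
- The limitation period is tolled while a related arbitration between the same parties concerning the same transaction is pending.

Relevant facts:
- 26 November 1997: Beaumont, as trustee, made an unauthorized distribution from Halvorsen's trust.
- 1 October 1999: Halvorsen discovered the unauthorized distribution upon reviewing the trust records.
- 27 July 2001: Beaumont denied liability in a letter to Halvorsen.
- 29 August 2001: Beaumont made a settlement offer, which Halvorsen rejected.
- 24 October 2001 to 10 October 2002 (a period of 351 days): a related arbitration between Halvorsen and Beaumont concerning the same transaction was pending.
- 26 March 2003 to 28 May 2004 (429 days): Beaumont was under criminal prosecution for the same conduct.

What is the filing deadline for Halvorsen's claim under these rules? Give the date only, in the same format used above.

20 November 2007

Accrual is tied to discovery, so the period began on 1 October 1999 rather than on 26 November 1997 when the act occurred.
The untolled deadline — 6 years after 1 October 1999 — is 1 October 2005.
Because the pending related arbitration ran from 24 October 2001 to 10 October 2002, the deadline is extended by 351 days to 17 September 2006.
The period was tolled for 429 days by the pending criminal prosecution (26 March 2003 to 28 May 2004), pushing the deadline to 20 November 2007.
None of the other events listed affects the running of the period under the stated rules.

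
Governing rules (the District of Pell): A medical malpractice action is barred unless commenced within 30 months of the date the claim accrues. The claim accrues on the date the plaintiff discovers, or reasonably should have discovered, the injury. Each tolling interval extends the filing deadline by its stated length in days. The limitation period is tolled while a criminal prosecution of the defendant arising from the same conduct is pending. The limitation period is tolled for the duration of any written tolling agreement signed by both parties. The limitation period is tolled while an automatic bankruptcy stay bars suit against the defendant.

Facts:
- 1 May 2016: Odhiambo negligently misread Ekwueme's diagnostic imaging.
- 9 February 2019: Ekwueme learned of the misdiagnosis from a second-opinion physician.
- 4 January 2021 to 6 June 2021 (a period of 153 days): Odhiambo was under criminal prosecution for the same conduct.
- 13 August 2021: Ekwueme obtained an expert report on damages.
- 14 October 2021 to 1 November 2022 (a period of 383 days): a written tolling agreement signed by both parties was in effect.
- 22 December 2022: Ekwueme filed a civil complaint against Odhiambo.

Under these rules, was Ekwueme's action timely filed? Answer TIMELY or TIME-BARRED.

Under the discovery rule, the claim accrued on 9 February 2019, when Ekwueme discovered the injury — not on the 1 May 2016 date of the underlying act.
Adding the 30 months base period to 9 February 2019 gives a deadline of 9 August 2021, before any tolling.
The pending criminal prosecution from 4 January 2021 to 6 June 2021 tolled the period for 153 days, extending the deadline to 9 January 2022.
Because the written tolling agreement ran from 14 October 2021 to 1 November 2022, the deadline is extended by 383 days to 27 January 2023.
The other events in the timeline have no effect on the limitation period under the stated rules.
Ekwueme filed on 22 December 2022, before the 27 January 2023 deadline, so the action is timely.

TIMELY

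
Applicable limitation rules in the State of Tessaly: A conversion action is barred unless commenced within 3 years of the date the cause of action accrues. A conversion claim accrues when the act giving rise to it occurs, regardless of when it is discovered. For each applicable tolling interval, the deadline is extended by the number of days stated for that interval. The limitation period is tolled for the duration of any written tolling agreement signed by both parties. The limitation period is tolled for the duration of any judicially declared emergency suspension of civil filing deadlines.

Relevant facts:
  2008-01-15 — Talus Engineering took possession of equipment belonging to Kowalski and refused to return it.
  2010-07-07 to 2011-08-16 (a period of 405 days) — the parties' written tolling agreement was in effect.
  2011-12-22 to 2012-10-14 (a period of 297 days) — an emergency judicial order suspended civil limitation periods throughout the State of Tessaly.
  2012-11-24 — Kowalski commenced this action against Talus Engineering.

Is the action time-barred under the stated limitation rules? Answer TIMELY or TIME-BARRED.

TIMELY

The cause of action accrued on 2008-01-15, the date of the act.
3 years from 2008-01-15 is 2011-01-15.
The period was tolled for 405 days by the written tolling agreement (2010-07-07 to 2011-08-16), pushing the deadline to 2012-02-24.
Because the emergency suspension of filing deadlines ran from 2011-12-22 to 2012-10-14, the deadline is extended by 297 days to 2012-12-17.
Kowalski filed on 2012-11-24, before the 2012-12-17 deadline, so the action is timely.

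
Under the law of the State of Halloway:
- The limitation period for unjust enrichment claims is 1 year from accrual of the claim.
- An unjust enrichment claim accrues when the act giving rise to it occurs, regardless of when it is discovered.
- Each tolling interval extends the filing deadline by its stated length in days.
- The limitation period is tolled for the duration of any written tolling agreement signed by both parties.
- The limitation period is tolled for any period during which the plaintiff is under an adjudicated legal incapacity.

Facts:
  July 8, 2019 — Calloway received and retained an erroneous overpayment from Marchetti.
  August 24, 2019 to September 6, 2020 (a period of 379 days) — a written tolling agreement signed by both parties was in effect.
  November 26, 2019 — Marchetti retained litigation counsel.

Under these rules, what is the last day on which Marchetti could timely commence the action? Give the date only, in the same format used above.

July 22, 2021

The claim accrued on July 8, 2019, the date of the act.
1 year from July 8, 2019 is July 8, 2020.
Because the written tolling agreement ran from August 24, 2019 to September 6, 2020, the deadline is extended by 379 days to July 22, 2021.
Nothing else in the chronology tolls or restarts the period.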